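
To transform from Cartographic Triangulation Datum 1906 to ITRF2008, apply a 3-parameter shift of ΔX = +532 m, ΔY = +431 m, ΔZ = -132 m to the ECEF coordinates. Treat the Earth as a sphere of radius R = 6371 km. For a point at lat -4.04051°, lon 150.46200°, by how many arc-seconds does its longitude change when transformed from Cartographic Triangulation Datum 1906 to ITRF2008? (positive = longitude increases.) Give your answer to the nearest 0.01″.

Δλ = -20.68″

sin φ = -0.070462, cos φ = 0.997514, sin λ = 0.493001, cos λ = -0.870029.
East component: ΔE = −sin λ·ΔX + cos λ·ΔY = −(0.493001)(532) + (-0.870029)(431) = -637.26 m.
1° of latitude spans πR/180 = 111195 m; at latitude φ, 1° of longitude spans that × cos φ = 110918.5 m, so Δλ = -637.26 / 110918.5 × 3600 = -20.683″.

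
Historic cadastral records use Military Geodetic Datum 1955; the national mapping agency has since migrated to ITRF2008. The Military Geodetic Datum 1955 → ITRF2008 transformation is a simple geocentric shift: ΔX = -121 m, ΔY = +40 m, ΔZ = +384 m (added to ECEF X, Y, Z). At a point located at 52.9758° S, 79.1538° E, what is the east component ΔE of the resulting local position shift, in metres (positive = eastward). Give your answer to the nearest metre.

ΔE = 126 m

The local east axis at (φ, λ) is (−sin λ, cos λ, 0), so ΔE = −sin(79.1538°)·(-121) + cos(79.1538°)·40 = 126.37 m.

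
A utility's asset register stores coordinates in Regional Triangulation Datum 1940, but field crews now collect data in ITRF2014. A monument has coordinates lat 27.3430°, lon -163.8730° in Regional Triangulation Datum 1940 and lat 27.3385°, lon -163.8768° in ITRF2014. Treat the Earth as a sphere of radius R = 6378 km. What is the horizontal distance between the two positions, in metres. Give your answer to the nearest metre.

Δφ = 27.3385° − 27.3430° = -0.0045°; Δλ = -163.8768° − -163.8730° = -0.0038°.
1° along a meridian = πR/180 = 111317 m.
ΔN = Δφ × 111317 = -500.9 m; ΔE = Δλ × 111317 × cos(27.3430°) = -0.0038 × 111317 × 0.888273 = -375.7 m.
Distance = √(ΔE² + ΔN²) = √((-375.7)² + (-500.9)²) = 626.2 m.

626 m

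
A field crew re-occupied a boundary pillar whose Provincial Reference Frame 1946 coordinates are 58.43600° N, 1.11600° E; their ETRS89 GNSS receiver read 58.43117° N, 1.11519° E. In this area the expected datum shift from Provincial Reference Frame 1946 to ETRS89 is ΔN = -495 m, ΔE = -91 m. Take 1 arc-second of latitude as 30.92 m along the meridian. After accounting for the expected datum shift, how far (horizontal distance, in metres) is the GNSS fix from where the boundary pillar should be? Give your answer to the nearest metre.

Observed coordinate differences: Δφ = -0.00483°, Δλ = -0.00081°.
Converting to metres (1° lat = 111312 m, cos φ = 0.523451): observed ΔN = -537.6 m, observed ΔE = -47.2 m.
Subtracting the expected shift leaves a residual of -537.6 − (-495) = -42.6 m north and -47.2 − (-91) = 43.8 m east.
Residual distance = √((-42.6)² + 43.8²) = 61.1 m.

61 m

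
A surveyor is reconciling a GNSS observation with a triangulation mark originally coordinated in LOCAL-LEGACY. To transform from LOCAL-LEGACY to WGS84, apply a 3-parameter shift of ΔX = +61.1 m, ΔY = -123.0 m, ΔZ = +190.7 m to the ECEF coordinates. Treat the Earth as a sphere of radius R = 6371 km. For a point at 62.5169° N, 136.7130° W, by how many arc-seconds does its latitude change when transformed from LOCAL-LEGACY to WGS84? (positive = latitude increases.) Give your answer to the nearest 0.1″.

Δφ = 1.7″

sin φ = 0.887147, cos φ = 0.461487, sin λ = -0.685653, cos λ = -0.727928.
North component: ΔN = −sin φ cos λ·ΔX − sin φ sin λ·ΔY + cos φ·ΔZ = −(0.887147)(-0.727928)(61.1) − (0.887147)(-0.685653)(-123.0) + (0.461487)(190.7) = 52.64 m.
1° of latitude spans πR/180 = 111195 m, so Δφ = 52.64 / 111195 × 3600 = 1.704″.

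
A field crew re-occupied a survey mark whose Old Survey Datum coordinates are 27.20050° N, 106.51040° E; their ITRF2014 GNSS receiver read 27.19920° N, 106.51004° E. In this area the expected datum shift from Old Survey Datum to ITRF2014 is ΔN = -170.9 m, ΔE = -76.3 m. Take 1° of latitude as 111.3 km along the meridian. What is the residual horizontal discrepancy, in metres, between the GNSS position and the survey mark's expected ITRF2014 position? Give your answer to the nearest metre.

Observed coordinate differences: Δφ = -0.00130°, Δλ = -0.00036°.
Converting to metres (1° lat = 111300 m, cos φ = 0.889412): observed ΔN = -144.7 m, observed ΔE = -35.6 m.
Subtracting the expected shift leaves a residual of -144.7 − (-170.9) = 26.2 m north and -35.6 − (-76.3) = 40.7 m east.
Residual distance = √(26.2² + 40.7²) = 48.4 m.

48 m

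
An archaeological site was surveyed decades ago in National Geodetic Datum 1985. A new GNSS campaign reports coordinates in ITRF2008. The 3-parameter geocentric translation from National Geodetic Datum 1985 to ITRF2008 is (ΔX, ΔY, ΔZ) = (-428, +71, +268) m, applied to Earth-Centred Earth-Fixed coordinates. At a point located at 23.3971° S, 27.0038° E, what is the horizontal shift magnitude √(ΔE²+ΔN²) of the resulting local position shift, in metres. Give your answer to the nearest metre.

279 m

The local east axis at (φ, λ) is (−sin λ, cos λ, 0), so ΔE = −sin(27.0038°)·(-428) + cos(27.0038°)·71 = 257.59 m.
The local north axis is (−sin φ cos λ, −sin φ sin λ, cos φ), giving ΔN = -151.430 + 12.802 + 245.964 = 107.34 m.
Horizontal magnitude = √(ΔE² + ΔN²) = √(257.59² + 107.34²) = 279.06 m.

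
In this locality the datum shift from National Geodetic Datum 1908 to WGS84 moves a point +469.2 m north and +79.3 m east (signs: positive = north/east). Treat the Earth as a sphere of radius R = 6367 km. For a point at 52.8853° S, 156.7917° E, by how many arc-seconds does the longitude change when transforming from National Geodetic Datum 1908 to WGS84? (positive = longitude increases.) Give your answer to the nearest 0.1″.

Δλ = 4.3″

At latitude -52.8853°, cos φ = 0.603413.
One radian of longitude at latitude φ spans R cos φ, so Δλ = ΔE / (R cos φ) = 79.3 / (6367000 × 0.603413) = 2.0641e-05 rad = 4.257″.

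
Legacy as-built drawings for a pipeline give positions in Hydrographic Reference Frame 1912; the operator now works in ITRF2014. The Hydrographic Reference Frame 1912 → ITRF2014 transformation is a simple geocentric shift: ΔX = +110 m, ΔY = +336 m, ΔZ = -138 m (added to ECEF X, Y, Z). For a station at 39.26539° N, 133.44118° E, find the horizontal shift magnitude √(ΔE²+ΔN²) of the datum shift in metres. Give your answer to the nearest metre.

377 m

At φ = 39.26539°, λ = 133.44118°: sin φ = 0.632913, cos φ = 0.774223, sin λ = 0.726081, cos λ = -0.687610.
ΔE = −sin λ·ΔX + cos λ·ΔY = −(0.726081)·(110) + (-0.687610)·(336) = -310.91 m.
ΔN = −sin φ cos λ·ΔX − sin φ sin λ·ΔY + cos φ·ΔZ = −(0.632913)(-0.687610)(110) − (0.632913)(0.726081)(336) + (0.774223)(-138) = -213.38 m.
Horizontal magnitude = √(ΔE² + ΔN²) = √((-310.91)² + (-213.38)²) = 377.08 m.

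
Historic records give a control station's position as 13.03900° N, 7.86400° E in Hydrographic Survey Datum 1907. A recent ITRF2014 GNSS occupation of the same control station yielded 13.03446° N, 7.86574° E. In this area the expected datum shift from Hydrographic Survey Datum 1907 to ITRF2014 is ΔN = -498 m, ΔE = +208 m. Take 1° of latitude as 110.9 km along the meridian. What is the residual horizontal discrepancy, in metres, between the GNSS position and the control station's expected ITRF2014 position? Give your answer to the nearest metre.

21 m

Observed coordinate differences: Δφ = -0.00454°, Δλ = +0.00174°.
Converting to metres (1° lat = 110900 m, cos φ = 0.974217): observed ΔN = -503.5 m, observed ΔE = 188.0 m.
Subtracting the expected shift leaves a residual of -503.5 − (-498) = -5.5 m north and 188.0 − (208) = -20.0 m east.
Residual distance = √((-5.5)² + (-20.0)²) = 20.7 m.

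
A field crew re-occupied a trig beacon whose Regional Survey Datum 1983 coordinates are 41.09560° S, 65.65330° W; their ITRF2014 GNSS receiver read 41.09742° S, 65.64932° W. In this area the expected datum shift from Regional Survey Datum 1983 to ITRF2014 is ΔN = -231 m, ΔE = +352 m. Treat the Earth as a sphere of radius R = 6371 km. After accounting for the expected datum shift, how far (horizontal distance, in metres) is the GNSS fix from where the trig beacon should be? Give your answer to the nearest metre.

Observed coordinate differences: Δφ = -0.00182°, Δλ = +0.00398°.
Converting to metres (1° lat = 111195 m, cos φ = 0.753614): observed ΔN = -202.4 m, observed ΔE = 333.5 m.
Subtracting the expected shift leaves a residual of -202.4 − (-231) = 28.6 m north and 333.5 − (352) = -18.5 m east.
Residual distance = √(28.6² + (-18.5)²) = 34.1 m.

34 m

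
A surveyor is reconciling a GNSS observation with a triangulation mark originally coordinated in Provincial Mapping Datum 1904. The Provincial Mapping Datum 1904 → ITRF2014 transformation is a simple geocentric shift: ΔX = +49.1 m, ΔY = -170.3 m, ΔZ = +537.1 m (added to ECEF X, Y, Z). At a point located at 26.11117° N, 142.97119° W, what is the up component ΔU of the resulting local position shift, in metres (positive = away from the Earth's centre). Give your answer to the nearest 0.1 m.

The local up (radial) axis is (cos φ cos λ, cos φ sin λ, sin φ), giving ΔU = -35.198 + 92.091 + 236.385 = 293.28 m.

ΔU = 293.3 m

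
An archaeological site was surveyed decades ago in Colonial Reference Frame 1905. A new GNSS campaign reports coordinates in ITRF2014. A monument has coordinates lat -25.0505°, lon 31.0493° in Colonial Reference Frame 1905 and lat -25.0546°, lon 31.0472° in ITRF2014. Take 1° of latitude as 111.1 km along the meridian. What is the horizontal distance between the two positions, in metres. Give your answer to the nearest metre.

Δφ = -25.0546° − -25.0505° = -0.0041°; Δλ = 31.0472° − 31.0493° = -0.0021°.
ΔN = Δφ × 111100 = -455.5 m; ΔE = Δλ × 111100 × cos(-25.0505°) = -0.0021 × 111100 × 0.905935 = -211.4 m.
Distance = √(ΔE² + ΔN²) = √((-211.4)² + (-455.5)²) = 502.2 m.

502 m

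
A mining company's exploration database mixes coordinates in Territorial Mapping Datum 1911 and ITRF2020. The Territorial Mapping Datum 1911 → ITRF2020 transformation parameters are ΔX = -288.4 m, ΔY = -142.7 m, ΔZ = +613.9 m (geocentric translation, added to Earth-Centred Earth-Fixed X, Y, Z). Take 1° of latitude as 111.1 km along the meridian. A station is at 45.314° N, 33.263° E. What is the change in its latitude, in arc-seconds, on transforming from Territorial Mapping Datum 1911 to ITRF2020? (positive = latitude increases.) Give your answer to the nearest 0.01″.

Δφ = 21.35″

sin φ = 0.710971, cos φ = 0.703221, sin λ = 0.548483, cos λ = 0.836162.
North component: ΔN = −sin φ cos λ·ΔX − sin φ sin λ·ΔY + cos φ·ΔZ = −(0.710971)(0.836162)(-288.4) − (0.710971)(0.548483)(-142.7) + (0.703221)(613.9) = 658.80 m.
1° of latitude spans 111100 m, so Δφ = 658.80 / 111100 × 3600 = 21.347″.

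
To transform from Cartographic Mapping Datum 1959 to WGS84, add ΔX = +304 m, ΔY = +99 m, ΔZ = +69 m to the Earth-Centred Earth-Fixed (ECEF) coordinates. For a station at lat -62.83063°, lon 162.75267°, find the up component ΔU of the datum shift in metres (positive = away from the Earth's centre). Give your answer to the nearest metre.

At φ = -62.83063°, λ = 162.75267°: sin φ = -0.889661, cos φ = 0.456622, sin λ = 0.296497, cos λ = -0.955034.
ΔU = cos φ cos λ·ΔX + cos φ sin λ·ΔY + sin φ·ΔZ = (0.456622)(-0.955034)(304) + (0.456622)(0.296497)(99) + (-0.889661)(69) = -180.55 m.

ΔU = -181 m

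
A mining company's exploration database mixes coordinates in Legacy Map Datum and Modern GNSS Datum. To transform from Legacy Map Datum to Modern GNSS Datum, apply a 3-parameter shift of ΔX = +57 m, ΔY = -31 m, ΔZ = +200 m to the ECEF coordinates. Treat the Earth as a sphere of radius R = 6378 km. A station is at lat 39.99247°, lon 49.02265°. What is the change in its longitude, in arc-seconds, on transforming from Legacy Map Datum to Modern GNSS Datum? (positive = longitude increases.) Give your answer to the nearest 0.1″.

sin φ = 0.642687, cos φ = 0.766129, sin λ = 0.754969, cos λ = 0.655761.
East component: ΔE = −sin λ·ΔX + cos λ·ΔY = −(0.754969)(57) + (0.655761)(-31) = -63.36 m.
1° of latitude spans πR/180 = 111317 m; at latitude φ, 1° of longitude spans that × cos φ = 85283.2 m, so Δλ = -63.36 / 85283.2 × 3600 = -2.675″.

Δλ = -2.7″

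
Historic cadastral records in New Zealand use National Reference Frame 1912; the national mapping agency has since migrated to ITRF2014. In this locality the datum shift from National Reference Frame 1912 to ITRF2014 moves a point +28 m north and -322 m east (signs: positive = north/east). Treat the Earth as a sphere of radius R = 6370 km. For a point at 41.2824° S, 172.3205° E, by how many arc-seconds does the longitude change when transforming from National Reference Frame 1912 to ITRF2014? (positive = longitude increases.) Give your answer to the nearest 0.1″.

Δλ = -13.9″

At latitude -41.2824°, cos φ = 0.751467.
One radian of longitude at latitude φ spans R cos φ, so Δλ = ΔE / (R cos φ) = -322.0 / (6370000 × 0.751467) = -6.7268e-05 rad = -13.875″.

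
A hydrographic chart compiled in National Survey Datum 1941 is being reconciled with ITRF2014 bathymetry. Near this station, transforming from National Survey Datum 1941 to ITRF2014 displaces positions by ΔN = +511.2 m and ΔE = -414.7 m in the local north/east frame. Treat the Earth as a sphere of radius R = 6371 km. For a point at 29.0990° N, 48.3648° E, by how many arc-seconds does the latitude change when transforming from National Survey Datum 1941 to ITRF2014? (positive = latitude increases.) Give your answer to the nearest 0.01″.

Δφ = 16.55″

On a sphere of radius R, 1 rad of latitude = R, so Δφ = ΔN / R = 511.2 / 6371000 = 8.0239e-05 rad = 16.550″.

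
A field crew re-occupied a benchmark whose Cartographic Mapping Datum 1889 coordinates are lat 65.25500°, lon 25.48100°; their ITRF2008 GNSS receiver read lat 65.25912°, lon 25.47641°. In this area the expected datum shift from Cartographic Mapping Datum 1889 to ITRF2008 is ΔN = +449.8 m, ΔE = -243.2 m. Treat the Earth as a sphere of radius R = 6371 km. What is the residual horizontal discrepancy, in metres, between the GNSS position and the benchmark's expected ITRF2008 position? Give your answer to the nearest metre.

31 m

Observed coordinate differences: Δφ = +0.00412°, Δλ = -0.00459°.
Converting to metres (1° lat = 111195 m, cos φ = 0.418580): observed ΔN = 458.1 m, observed ΔE = -213.6 m.
Subtracting the expected shift leaves a residual of 458.1 − (449.8) = 8.3 m north and -213.6 − (-243.2) = 29.6 m east.
Residual distance = √(8.3² + 29.6²) = 30.7 m.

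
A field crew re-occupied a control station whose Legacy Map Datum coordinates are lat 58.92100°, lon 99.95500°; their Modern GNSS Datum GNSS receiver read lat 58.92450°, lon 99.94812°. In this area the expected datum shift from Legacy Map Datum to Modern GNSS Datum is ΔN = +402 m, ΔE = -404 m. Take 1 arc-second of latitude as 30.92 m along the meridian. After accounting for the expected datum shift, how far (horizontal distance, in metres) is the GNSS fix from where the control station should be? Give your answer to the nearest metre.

Observed coordinate differences: Δφ = +0.00350°, Δλ = -0.00688°.
Converting to metres (1° lat = 111312 m, cos φ = 0.516219): observed ΔN = 389.6 m, observed ΔE = -395.3 m.
Subtracting the expected shift leaves a residual of 389.6 − (402) = -12.4 m north and -395.3 − (-404) = 8.7 m east.
Residual distance = √((-12.4)² + 8.7²) = 15.1 m.

15 m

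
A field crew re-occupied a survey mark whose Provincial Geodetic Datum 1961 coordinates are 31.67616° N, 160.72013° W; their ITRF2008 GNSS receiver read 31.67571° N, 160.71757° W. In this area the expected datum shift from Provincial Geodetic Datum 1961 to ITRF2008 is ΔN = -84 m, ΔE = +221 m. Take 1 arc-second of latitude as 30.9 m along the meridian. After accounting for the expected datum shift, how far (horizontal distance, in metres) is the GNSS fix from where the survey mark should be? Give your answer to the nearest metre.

Observed coordinate differences: Δφ = -0.00045°, Δλ = +0.00256°.
Converting to metres (1° lat = 111240 m, cos φ = 0.851030): observed ΔN = -50.1 m, observed ΔE = 242.4 m.
Subtracting the expected shift leaves a residual of -50.1 − (-84) = 33.9 m north and 242.4 − (221) = 21.4 m east.
Residual distance = √(33.9² + 21.4²) = 40.1 m.

40 m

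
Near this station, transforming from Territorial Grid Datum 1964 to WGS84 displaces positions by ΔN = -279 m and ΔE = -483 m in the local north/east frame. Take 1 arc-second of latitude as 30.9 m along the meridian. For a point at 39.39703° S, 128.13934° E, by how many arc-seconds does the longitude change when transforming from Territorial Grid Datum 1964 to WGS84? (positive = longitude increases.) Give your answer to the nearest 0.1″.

At latitude -39.39703°, cos φ = 0.772766.
1″ of longitude at this latitude = 30.90 × cos φ = 23.8785 m, so Δλ = -483.0 / 23.8785 = -20.227″.

Δλ = -20.2″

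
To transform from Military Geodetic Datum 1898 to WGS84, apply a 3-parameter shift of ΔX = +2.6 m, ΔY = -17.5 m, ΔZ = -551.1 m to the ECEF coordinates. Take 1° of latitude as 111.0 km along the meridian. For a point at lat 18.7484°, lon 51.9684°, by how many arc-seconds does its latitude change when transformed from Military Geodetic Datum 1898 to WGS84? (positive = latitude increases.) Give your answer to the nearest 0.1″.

sin φ = 0.321413, cos φ = 0.946939, sin λ = 0.787671, cos λ = 0.616096.
North component: ΔN = −sin φ cos λ·ΔX − sin φ sin λ·ΔY + cos φ·ΔZ = −(0.321413)(0.616096)(2.6) − (0.321413)(0.787671)(-17.5) + (0.946939)(-551.1) = -517.94 m.
1° of latitude spans 111000 m, so Δφ = -517.94 / 111000 × 3600 = -16.798″.

Δφ = -16.8″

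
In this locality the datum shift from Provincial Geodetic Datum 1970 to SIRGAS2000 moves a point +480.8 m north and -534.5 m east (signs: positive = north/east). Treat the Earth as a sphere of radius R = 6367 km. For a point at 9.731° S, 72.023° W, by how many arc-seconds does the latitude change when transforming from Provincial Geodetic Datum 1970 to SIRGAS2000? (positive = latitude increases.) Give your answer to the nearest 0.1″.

On a sphere of radius R, 1 rad of latitude = R, so Δφ = ΔN / R = 480.8 / 6367000 = 7.5514e-05 rad = 15.576″.

Δφ = 15.6″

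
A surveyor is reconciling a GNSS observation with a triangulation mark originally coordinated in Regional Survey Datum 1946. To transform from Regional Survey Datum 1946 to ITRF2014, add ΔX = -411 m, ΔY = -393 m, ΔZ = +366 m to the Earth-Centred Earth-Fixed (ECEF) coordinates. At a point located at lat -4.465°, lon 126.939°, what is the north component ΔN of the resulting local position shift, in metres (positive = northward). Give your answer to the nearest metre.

At φ = -4.465°, λ = 126.939°: sin φ = -0.077850, cos φ = 0.996965, sin λ = 0.799276, cos λ = -0.600964.
ΔN = −sin φ cos λ·ΔX − sin φ sin λ·ΔY + cos φ·ΔZ = −(-0.077850)(-0.600964)(-411) − (-0.077850)(0.799276)(-393) + (0.996965)(366) = 359.66 m.

ΔN = 360 m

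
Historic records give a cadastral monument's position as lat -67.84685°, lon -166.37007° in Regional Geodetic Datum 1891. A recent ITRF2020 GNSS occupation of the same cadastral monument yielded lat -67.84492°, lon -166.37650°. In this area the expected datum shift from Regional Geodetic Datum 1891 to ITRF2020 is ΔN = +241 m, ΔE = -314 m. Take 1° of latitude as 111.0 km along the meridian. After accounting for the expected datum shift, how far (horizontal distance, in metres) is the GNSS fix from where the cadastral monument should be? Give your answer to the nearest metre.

52 m

Observed coordinate differences: Δφ = +0.00193°, Δλ = -0.00643°.
Converting to metres (1° lat = 111000 m, cos φ = 0.377084): observed ΔN = 214.2 m, observed ΔE = -269.1 m.
Subtracting the expected shift leaves a residual of 214.2 − (241) = -26.8 m north and -269.1 − (-314) = 44.9 m east.
Residual distance = √((-26.8)² + 44.9²) = 52.2 m.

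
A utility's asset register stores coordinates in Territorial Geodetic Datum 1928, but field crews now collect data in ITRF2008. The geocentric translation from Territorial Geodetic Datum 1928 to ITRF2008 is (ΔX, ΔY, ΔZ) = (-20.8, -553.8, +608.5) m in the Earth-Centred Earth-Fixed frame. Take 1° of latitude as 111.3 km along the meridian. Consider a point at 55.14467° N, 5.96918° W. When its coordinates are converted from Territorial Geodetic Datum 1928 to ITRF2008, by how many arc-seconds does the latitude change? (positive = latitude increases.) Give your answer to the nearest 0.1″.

sin φ = 0.820598, cos φ = 0.571506, sin λ = -0.103993, cos λ = 0.994578.
North component: ΔN = −sin φ cos λ·ΔX − sin φ sin λ·ΔY + cos φ·ΔZ = −(0.820598)(0.994578)(-20.8) − (0.820598)(-0.103993)(-553.8) + (0.571506)(608.5) = 317.48 m.
1° of latitude spans 111300 m, so Δφ = 317.48 / 111300 × 3600 = 10.269″.

Δφ = 10.3″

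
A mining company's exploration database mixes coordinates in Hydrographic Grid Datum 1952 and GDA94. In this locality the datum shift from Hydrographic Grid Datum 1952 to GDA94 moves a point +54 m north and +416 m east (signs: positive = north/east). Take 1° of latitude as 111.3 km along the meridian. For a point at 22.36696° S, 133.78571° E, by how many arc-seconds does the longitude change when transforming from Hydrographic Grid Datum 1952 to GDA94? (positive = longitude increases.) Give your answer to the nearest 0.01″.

Δλ = 14.55″

At latitude -22.36696°, cos φ = 0.924766.
1° of longitude at this latitude = 111.3 × cos φ = 102.93 km, so Δλ = 416.0 / 102926.4 = 0.0040417° = 14.550″.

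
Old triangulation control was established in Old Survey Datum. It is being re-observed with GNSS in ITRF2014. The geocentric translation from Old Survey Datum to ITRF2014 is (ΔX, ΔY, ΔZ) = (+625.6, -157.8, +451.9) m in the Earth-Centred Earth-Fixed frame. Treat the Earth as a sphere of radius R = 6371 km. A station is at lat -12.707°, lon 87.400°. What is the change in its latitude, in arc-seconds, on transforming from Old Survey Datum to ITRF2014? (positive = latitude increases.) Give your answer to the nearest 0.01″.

Δφ = 13.35″

sin φ = -0.219965, cos φ = 0.975508, sin λ = 0.998971, cos λ = 0.045363.
North component: ΔN = −sin φ cos λ·ΔX − sin φ sin λ·ΔY + cos φ·ΔZ = −(-0.219965)(0.045363)(625.6) − (-0.219965)(0.998971)(-157.8) + (0.975508)(451.9) = 412.40 m.
1° of latitude spans πR/180 = 111195 m, so Δφ = 412.40 / 111195 × 3600 = 13.352″.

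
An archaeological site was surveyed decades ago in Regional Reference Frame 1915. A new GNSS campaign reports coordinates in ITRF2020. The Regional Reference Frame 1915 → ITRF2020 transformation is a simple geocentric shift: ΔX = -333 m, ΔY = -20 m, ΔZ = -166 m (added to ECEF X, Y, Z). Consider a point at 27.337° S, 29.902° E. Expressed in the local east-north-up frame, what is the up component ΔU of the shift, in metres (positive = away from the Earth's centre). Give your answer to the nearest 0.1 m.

At φ = -27.337°, λ = 29.902°: sin φ = -0.459223, cos φ = 0.888321, sin λ = 0.498518, cos λ = 0.866879.
ΔU = cos φ cos λ·ΔX + cos φ sin λ·ΔY + sin φ·ΔZ = (0.888321)(0.866879)(-333) + (0.888321)(0.498518)(-20) + (-0.459223)(-166) = -189.06 m.

ΔU = -189.1 m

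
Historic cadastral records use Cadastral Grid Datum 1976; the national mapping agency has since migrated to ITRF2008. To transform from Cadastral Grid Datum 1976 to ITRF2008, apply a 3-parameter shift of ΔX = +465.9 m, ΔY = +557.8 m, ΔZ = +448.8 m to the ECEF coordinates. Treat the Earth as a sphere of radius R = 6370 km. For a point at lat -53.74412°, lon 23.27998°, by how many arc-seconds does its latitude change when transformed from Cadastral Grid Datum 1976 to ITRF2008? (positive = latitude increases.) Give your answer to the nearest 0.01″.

Δφ = 25.53″

sin φ = -0.806384, cos φ = 0.591392, sin λ = 0.395225, cos λ = 0.918585.
North component: ΔN = −sin φ cos λ·ΔX − sin φ sin λ·ΔY + cos φ·ΔZ = −(-0.806384)(0.918585)(465.9) − (-0.806384)(0.395225)(557.8) + (0.591392)(448.8) = 788.30 m.
1° of latitude spans πR/180 = 111177 m, so Δφ = 788.30 / 111177 × 3600 = 25.526″.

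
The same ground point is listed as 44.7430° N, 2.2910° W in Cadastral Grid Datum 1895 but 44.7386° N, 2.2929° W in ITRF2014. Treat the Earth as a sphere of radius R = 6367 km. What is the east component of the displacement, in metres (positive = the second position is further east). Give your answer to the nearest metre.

ΔE = -150 m

Δφ = 44.7386° − 44.7430° = -0.0044°; Δλ = -2.2929° − -2.2910° = -0.0019°.
1° along a meridian = πR/180 = 111125 m.
ΔN = Δφ × 111125 = -489.0 m; ΔE = Δλ × 111125 × cos(44.7430°) = -0.0019 × 111125 × 0.710271 = -150.0 m.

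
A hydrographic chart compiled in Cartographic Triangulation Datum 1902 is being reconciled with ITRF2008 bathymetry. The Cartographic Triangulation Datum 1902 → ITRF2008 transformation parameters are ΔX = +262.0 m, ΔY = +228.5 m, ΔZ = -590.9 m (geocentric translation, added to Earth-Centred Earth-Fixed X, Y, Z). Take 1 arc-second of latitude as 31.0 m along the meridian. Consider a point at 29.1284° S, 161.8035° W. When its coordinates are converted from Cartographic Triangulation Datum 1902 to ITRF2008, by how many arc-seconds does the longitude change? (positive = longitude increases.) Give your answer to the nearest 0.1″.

sin φ = -0.486768, cos φ = 0.873531, sin λ = -0.312277, cos λ = -0.949991.
East component: ΔE = −sin λ·ΔX + cos λ·ΔY = −(-0.312277)(262.0) + (-0.949991)(228.5) = -135.26 m.
1° of latitude spans 3600 × 31.00 = 111600 m; at latitude φ, 1° of longitude spans that × cos φ = 97486.1 m, so Δλ = -135.26 / 97486.1 × 3600 = -4.995″.

Δλ = -5.0″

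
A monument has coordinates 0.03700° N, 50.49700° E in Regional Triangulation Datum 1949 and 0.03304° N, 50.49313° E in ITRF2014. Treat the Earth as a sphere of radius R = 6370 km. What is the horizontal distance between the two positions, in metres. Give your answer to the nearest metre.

616 m

Δφ = 0.03304° − 0.03700° = -0.00396°; Δλ = 50.49313° − 50.49700° = -0.00387°.
1° along a meridian = πR/180 = 111177 m.
ΔN = Δφ × 111177 = -440.3 m; ΔE = Δλ × 111177 × cos(0.03700°) = -0.00387 × 111177 × 1.000000 = -430.3 m.
Distance = √(ΔE² + ΔN²) = √((-430.3)² + (-440.3)²) = 615.6 m.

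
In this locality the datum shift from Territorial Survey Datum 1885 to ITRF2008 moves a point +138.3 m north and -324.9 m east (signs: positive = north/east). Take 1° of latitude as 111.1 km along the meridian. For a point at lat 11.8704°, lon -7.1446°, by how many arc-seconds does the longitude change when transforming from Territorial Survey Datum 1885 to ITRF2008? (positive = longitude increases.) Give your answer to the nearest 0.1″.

At latitude 11.8704°, cos φ = 0.978615.
1° of longitude at this latitude = 111.1 × cos φ = 108.72 km, so Δλ = -324.9 / 108724.2 = -0.0029883° = -10.758″.

Δλ = -10.8″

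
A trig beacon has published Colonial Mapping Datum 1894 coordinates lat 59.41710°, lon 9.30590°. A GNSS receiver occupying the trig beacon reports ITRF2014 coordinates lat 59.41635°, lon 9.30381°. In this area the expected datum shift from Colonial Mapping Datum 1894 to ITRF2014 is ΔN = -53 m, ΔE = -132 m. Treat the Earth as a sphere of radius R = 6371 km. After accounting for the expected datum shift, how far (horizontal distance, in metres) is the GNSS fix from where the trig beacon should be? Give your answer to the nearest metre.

Observed coordinate differences: Δφ = -0.00075°, Δλ = -0.00209°.
Converting to metres (1° lat = 111195 m, cos φ = 0.508785): observed ΔN = -83.4 m, observed ΔE = -118.2 m.
Subtracting the expected shift leaves a residual of -83.4 − (-53) = -30.4 m north and -118.2 − (-132) = 13.8 m east.
Residual distance = √((-30.4)² + 13.8²) = 33.4 m.

33 m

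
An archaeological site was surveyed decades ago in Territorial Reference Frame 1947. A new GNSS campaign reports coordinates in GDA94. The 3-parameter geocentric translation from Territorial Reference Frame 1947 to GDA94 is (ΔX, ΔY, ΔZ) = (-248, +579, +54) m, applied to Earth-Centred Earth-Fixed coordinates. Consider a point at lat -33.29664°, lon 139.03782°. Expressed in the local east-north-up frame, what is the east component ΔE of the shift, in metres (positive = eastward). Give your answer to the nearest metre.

The local east axis at (φ, λ) is (−sin λ, cos λ, 0), so ΔE = −sin(139.03782°)·(-248) + cos(139.03782°)·579 = -274.65 m.

ΔE = -275 m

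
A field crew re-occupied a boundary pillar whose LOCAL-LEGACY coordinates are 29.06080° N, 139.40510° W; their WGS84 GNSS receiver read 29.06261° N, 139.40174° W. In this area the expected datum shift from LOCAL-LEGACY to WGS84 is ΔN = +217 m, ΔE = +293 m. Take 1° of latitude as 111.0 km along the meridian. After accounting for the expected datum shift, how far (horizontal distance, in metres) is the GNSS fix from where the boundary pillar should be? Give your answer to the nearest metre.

Observed coordinate differences: Δφ = +0.00181°, Δλ = +0.00336°.
Converting to metres (1° lat = 111000 m, cos φ = 0.874105): observed ΔN = 200.9 m, observed ΔE = 326.0 m.
Subtracting the expected shift leaves a residual of 200.9 − (217) = -16.1 m north and 326.0 − (293) = 33.0 m east.
Residual distance = √((-16.1)² + 33.0²) = 36.7 m.

37 m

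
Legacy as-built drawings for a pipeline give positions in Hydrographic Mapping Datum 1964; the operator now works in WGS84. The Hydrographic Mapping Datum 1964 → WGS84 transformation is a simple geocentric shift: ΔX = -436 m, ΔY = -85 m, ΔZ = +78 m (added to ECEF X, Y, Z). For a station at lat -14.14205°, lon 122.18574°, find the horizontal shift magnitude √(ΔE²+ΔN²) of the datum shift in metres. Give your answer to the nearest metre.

430 m

At φ = -14.14205°, λ = 122.18574°: sin φ = -0.244327, cos φ = 0.969693, sin λ = 0.846326, cos λ = -0.532666.
ΔE = −sin λ·ΔX + cos λ·ΔY = −(0.846326)·(-436) + (-0.532666)·(-85) = 414.27 m.
ΔN = −sin φ cos λ·ΔX − sin φ sin λ·ΔY + cos φ·ΔZ = −(-0.244327)(-0.532666)(-436) − (-0.244327)(0.846326)(-85) + (0.969693)(78) = 114.80 m.
Horizontal magnitude = √(ΔE² + ΔN²) = √(414.27² + 114.80²) = 429.89 m.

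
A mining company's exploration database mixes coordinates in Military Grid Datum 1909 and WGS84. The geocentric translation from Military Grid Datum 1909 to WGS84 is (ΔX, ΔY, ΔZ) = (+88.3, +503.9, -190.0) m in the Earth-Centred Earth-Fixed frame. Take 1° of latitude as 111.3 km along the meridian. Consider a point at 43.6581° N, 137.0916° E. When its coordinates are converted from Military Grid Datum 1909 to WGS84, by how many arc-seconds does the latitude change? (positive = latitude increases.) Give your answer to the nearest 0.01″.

Δφ = -10.66″

sin φ = 0.690354, cos φ = 0.723472, sin λ = 0.680828, cos λ = -0.732443.
North component: ΔN = −sin φ cos λ·ΔX − sin φ sin λ·ΔY + cos φ·ΔZ = −(0.690354)(-0.732443)(88.3) − (0.690354)(0.680828)(503.9) + (0.723472)(-190.0) = -329.65 m.
1° of latitude spans 111300 m, so Δφ = -329.65 / 111300 × 3600 = -10.663″.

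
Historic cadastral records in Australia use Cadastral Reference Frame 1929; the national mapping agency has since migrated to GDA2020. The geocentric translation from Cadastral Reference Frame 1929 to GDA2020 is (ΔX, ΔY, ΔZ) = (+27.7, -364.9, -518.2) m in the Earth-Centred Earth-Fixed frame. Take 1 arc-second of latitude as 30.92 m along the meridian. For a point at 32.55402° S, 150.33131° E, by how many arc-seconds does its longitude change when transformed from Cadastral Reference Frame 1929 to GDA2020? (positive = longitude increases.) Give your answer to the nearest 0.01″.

sin φ = -0.538095, cos φ = 0.842884, sin λ = 0.494984, cos λ = -0.868902.
East component: ΔE = −sin λ·ΔX + cos λ·ΔY = −(0.494984)(27.7) + (-0.868902)(-364.9) = 303.35 m.
1° of latitude spans 3600 × 30.92 = 111312 m; at latitude φ, 1° of longitude spans that × cos φ = 93823.2 m, so Δλ = 303.35 / 93823.2 × 3600 = 11.640″.

Δλ = 11.64″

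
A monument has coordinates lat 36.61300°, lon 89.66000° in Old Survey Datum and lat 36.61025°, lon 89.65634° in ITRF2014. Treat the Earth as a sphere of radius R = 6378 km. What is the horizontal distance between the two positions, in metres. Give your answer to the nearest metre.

Δφ = 36.61025° − 36.61300° = -0.00275°; Δλ = 89.65634° − 89.66000° = -0.00366°.
1° along a meridian = πR/180 = 111317 m.
ΔN = Δφ × 111317 = -306.1 m; ΔE = Δλ × 111317 × cos(36.61300°) = -0.00366 × 111317 × 0.802682 = -327.0 m.
Distance = √(ΔE² + ΔN²) = √((-327.0)² + (-306.1)²) = 447.9 m.

448 m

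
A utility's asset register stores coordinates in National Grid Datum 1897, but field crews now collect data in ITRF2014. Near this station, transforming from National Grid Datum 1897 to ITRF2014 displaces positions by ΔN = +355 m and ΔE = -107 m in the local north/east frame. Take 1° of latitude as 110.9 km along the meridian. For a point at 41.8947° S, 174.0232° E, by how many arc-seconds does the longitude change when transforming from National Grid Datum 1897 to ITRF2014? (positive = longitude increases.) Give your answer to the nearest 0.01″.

At latitude -41.8947°, cos φ = 0.744373.
1° of longitude at this latitude = 110.9 × cos φ = 82.55 km, so Δλ = -107.0 / 82551.0 = -0.0012962° = -4.666″.

Δλ = -4.67″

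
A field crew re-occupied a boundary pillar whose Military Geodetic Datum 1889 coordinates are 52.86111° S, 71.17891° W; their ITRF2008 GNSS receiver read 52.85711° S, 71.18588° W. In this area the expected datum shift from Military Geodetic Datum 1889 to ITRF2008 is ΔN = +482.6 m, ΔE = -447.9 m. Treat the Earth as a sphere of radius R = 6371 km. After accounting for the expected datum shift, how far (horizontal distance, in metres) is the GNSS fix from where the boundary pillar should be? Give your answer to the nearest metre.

Observed coordinate differences: Δφ = +0.00400°, Δλ = -0.00697°.
Converting to metres (1° lat = 111195 m, cos φ = 0.603749): observed ΔN = 444.8 m, observed ΔE = -467.9 m.
Subtracting the expected shift leaves a residual of 444.8 − (482.6) = -37.8 m north and -467.9 − (-447.9) = -20.0 m east.
Residual distance = √((-37.8)² + (-20.0)²) = 42.8 m.

43 m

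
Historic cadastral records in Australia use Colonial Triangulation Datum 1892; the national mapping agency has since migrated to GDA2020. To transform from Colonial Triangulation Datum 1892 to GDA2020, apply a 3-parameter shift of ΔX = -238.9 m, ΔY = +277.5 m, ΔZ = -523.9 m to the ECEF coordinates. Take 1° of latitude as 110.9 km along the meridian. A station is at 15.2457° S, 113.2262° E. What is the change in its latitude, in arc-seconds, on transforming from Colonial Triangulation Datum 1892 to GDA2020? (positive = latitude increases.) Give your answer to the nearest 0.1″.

sin φ = -0.262959, cos φ = 0.964807, sin λ = 0.918955, cos λ = -0.394362.
North component: ΔN = −sin φ cos λ·ΔX − sin φ sin λ·ΔY + cos φ·ΔZ = −(-0.262959)(-0.394362)(-238.9) − (-0.262959)(0.918955)(277.5) + (0.964807)(-523.9) = -413.63 m.
1° of latitude spans 110900 m, so Δφ = -413.63 / 110900 × 3600 = -13.427″.

Δφ = -13.4″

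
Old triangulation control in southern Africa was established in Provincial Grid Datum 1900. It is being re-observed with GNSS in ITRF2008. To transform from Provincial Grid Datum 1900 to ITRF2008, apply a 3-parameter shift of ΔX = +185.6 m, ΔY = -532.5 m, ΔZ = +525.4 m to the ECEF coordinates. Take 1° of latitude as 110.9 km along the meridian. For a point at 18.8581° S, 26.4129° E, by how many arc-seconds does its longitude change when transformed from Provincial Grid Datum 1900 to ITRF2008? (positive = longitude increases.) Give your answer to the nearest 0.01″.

Δλ = -19.19″

sin φ = -0.323225, cos φ = 0.946322, sin λ = 0.444837, cos λ = 0.895612.
East component: ΔE = −sin λ·ΔX + cos λ·ΔY = −(0.444837)(185.6) + (0.895612)(-532.5) = -559.47 m.
1° of latitude spans 110900 m; at latitude φ, 1° of longitude spans that × cos φ = 104947.1 m, so Δλ = -559.47 / 104947.1 × 3600 = -19.192″.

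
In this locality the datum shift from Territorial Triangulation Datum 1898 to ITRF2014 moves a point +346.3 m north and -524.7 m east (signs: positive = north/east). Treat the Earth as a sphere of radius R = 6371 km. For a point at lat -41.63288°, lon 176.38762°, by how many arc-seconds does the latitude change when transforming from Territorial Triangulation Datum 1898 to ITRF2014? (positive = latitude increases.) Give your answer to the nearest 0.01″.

On a sphere of radius R, 1 rad of latitude = R, so Δφ = ΔN / R = 346.3 / 6371000 = 5.4356e-05 rad = 11.212″.

Δφ = 11.21″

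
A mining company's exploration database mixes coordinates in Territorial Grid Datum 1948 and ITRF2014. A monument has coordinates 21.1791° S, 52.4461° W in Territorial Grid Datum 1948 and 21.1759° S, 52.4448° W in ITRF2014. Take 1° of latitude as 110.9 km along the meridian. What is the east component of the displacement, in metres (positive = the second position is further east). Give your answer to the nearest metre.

Δφ = -21.1759° − -21.1791° = +0.0032°; Δλ = -52.4448° − -52.4461° = +0.0013°.
ΔN = Δφ × 110900 = 354.9 m; ΔE = Δλ × 110900 × cos(-21.1791°) = +0.0013 × 110900 × 0.932456 = 134.4 m.

ΔE = 134 m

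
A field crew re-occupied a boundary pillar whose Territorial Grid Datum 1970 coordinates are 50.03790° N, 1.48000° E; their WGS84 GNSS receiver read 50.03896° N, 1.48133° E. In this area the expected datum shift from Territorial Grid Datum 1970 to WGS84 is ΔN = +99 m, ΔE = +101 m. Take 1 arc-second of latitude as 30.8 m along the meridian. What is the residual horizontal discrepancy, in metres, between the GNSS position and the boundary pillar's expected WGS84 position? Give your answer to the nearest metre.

Observed coordinate differences: Δφ = +0.00106°, Δλ = +0.00133°.
Converting to metres (1° lat = 110880 m, cos φ = 0.642281): observed ΔN = 117.5 m, observed ΔE = 94.7 m.
Subtracting the expected shift leaves a residual of 117.5 − (99) = 18.5 m north and 94.7 − (101) = -6.3 m east.
Residual distance = √(18.5² + (-6.3)²) = 19.6 m.

20 m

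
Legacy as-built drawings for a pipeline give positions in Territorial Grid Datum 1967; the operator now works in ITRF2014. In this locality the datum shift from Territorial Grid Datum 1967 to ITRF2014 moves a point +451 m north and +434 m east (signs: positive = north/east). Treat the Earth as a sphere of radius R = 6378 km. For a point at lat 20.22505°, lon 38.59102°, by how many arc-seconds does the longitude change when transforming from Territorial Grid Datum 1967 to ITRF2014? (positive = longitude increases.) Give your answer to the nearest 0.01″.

At latitude 20.22505°, cos φ = 0.938342.
One radian of longitude at latitude φ spans R cos φ, so Δλ = ΔE / (R cos φ) = 434.0 / (6378000 × 0.938342) = 7.2518e-05 rad = 14.958″.

Δλ = 14.96″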